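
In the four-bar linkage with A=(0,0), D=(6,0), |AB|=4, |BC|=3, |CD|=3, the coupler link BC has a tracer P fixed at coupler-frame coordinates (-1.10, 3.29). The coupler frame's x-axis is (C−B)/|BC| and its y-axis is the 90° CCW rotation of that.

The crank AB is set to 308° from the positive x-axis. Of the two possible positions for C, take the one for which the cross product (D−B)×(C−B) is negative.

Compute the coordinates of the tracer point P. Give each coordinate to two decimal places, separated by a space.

1.14 0.06

A=(0,0), D=(6.00,0)
B = A + 4.00·(cos308°, sin308°) = (2.4626, -3.1520)
|BD| = 4.7380
circle(B,3.00) ∩ circle(D,3.00): a=2.3690, h=1.8406
  candidates: C₊=(3.0068,-0.2018) cross=8.721; C₋=(5.4559,-2.9502) cross=-8.721
  mode - wants cross < 0 → take C=(5.4559,-2.9502) (cross=-8.721)
ex = (C−B)/|BC| = (0.9977,0.0673); ey = (-0.0673,0.9977)
P = B + -1.10·ex + 3.29·ey = (1.1438,0.0565)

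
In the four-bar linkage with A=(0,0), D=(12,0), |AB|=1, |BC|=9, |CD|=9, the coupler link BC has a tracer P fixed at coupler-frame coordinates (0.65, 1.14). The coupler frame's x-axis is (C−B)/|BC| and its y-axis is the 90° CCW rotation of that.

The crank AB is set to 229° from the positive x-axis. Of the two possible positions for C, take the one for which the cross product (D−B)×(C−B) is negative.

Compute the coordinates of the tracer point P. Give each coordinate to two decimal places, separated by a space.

A=(0,0), D=(12.00,0)
B = A + 1.00·(cos229°, sin229°) = (-0.6561, -0.7547)
|BD| = 12.6785
circle(B,9.00) ∩ circle(D,9.00): a=6.3393, h=6.3886
  candidates: C₊=(5.2917,5.9999) cross=80.998; C₋=(6.0523,-6.7546) cross=-80.998
  mode - wants cross < 0 → take C=(6.0523,-6.7546) (cross=-80.998)
ex = (C−B)/|BC| = (0.7454,-0.6667); ey = (0.6667,0.7454)
P = B + 0.65·ex + 1.14·ey = (0.5884,-0.3383)

0.59 -0.34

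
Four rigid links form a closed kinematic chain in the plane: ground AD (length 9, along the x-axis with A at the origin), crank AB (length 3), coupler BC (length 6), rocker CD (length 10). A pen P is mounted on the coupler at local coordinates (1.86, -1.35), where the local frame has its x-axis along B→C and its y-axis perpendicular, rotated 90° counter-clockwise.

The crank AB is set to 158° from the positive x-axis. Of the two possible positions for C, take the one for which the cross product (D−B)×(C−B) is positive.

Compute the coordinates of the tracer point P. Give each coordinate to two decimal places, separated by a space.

-0.57 1.76

A=(0,0), D=(9.00,0)
B = A + 3.00·(cos158°, sin158°) = (-2.7816, 1.1238)
|BD| = 11.8350
circle(B,6.00) ∩ circle(D,10.00): a=3.2137, h=5.0668
  candidates: C₊=(0.8987,5.8625) cross=59.966; C₋=(-0.0635,-4.2252) cross=-59.966
  mode + wants cross > 0 → take C=(0.8987,5.8625) (cross=59.966)
ex = (C−B)/|BC| = (0.6134,0.7898); ey = (-0.7898,0.6134)
P = B + 1.86·ex + -1.35·ey = (-0.5745,1.7648)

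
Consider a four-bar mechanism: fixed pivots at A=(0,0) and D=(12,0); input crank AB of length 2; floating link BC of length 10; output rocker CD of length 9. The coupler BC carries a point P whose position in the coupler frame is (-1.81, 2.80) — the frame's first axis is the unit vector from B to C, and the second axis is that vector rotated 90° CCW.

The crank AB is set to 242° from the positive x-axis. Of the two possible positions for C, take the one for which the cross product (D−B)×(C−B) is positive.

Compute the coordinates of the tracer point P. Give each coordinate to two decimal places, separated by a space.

-4.26 -1.42

A=(0,0), D=(12.00,0)
B = A + 2.00·(cos242°, sin242°) = (-0.9389, -1.7659)
|BD| = 13.0589
circle(B,10.00) ∩ circle(D,9.00): a=7.2569, h=6.8802
  candidates: C₊=(5.3209,6.0324) cross=89.848; C₋=(7.1817,-7.6016) cross=-89.848
  mode + wants cross > 0 → take C=(5.3209,6.0324) (cross=89.848)
ex = (C−B)/|BC| = (0.6260,0.7798); ey = (-0.7798,0.6260)
P = B + -1.81·ex + 2.80·ey = (-4.2555,-1.4246)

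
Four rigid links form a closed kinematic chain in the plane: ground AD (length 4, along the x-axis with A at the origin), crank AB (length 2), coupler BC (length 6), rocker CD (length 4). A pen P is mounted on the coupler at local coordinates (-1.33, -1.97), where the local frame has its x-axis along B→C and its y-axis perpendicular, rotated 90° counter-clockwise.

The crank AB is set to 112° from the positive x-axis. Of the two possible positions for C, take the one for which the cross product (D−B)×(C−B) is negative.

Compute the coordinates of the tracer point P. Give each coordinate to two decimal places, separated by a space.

A=(0,0), D=(4.00,0)
B = A + 2.00·(cos112°, sin112°) = (-0.7492, 1.8544)
|BD| = 5.0984
circle(B,6.00) ∩ circle(D,4.00): a=4.5106, h=3.9566
  candidates: C₊=(4.8915,3.8994) cross=20.172; C₋=(2.0134,-3.4718) cross=-20.172
  mode - wants cross < 0 → take C=(2.0134,-3.4718) (cross=-20.172)
ex = (C−B)/|BC| = (0.4604,-0.8877); ey = (0.8877,0.4604)
P = B + -1.33·ex + -1.97·ey = (-3.1103,2.1279)

-3.11 2.13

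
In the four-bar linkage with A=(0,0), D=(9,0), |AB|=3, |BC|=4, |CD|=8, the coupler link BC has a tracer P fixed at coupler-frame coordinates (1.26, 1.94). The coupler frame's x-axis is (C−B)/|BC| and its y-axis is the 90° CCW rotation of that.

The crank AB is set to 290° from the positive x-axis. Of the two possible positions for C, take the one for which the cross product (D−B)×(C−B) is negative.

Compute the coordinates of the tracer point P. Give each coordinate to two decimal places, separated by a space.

3.32 -2.54

A=(0,0), D=(9.00,0)
B = A + 3.00·(cos290°, sin290°) = (1.0261, -2.8191)
|BD| = 8.4576
circle(B,4.00) ∩ circle(D,8.00): a=1.3911, h=3.7503
  candidates: C₊=(1.0876,1.1804) cross=31.719; C₋=(3.5877,-5.8912) cross=-31.719
  mode - wants cross < 0 → take C=(3.5877,-5.8912) (cross=-31.719)
ex = (C−B)/|BC| = (0.6404,-0.7680); ey = (0.7680,0.6404)
P = B + 1.26·ex + 1.94·ey = (3.3230,-2.5444)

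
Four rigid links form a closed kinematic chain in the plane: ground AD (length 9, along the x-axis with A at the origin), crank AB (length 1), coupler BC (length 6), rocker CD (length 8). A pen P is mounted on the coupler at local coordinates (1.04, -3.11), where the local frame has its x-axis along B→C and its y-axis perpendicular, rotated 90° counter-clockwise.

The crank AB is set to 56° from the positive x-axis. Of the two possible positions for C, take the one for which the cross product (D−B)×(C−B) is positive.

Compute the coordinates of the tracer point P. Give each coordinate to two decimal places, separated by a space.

3.76 0.11

A=(0,0), D=(9.00,0)
B = A + 1.00·(cos56°, sin56°) = (0.5592, 0.8290)
|BD| = 8.4814
circle(B,6.00) ∩ circle(D,8.00): a=2.5900, h=5.4122
  candidates: C₊=(3.6659,5.9621) cross=45.903; C₋=(2.6078,-4.8104) cross=-45.903
  mode + wants cross > 0 → take C=(3.6659,5.9621) (cross=45.903)
ex = (C−B)/|BC| = (0.5178,0.8555); ey = (-0.8555,0.5178)
P = B + 1.04·ex + -3.11·ey = (3.7583,0.1085)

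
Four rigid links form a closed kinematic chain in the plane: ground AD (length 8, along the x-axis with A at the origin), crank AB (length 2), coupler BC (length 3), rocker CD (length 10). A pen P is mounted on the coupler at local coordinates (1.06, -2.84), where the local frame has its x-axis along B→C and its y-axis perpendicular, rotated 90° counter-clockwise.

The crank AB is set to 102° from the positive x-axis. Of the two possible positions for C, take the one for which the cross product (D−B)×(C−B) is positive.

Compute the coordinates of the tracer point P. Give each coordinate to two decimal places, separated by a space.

2.31 3.27

A=(0,0), D=(8.00,0)
B = A + 2.00·(cos102°, sin102°) = (-0.4158, 1.9563)
|BD| = 8.6402
circle(B,3.00) ∩ circle(D,10.00): a=-0.9460, h=2.8470
  candidates: C₊=(-0.6926,4.9435) cross=24.598; C₋=(-1.9818,-0.6025) cross=-24.598
  mode + wants cross > 0 → take C=(-0.6926,4.9435) (cross=24.598)
ex = (C−B)/|BC| = (-0.0923,0.9957); ey = (-0.9957,-0.0923)
P = B + 1.06·ex + -2.84·ey = (2.3143,3.2738)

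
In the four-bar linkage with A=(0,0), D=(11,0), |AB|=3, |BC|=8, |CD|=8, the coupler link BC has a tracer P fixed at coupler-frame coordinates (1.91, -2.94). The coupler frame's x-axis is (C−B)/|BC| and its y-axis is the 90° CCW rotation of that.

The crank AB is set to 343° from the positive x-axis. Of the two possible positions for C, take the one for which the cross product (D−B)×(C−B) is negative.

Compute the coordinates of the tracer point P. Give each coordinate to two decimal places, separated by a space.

1.66 -4.17

A=(0,0), D=(11.00,0)
B = A + 3.00·(cos343°, sin343°) = (2.8689, -0.8771)
|BD| = 8.1783
circle(B,8.00) ∩ circle(D,8.00): a=4.0891, h=6.8760
  candidates: C₊=(6.1970,6.3978) cross=56.233; C₋=(7.6719,-7.2749) cross=-56.233
  mode - wants cross < 0 → take C=(7.6719,-7.2749) (cross=-56.233)
ex = (C−B)/|BC| = (0.6004,-0.7997); ey = (0.7997,0.6004)
P = B + 1.91·ex + -2.94·ey = (1.6645,-4.1697)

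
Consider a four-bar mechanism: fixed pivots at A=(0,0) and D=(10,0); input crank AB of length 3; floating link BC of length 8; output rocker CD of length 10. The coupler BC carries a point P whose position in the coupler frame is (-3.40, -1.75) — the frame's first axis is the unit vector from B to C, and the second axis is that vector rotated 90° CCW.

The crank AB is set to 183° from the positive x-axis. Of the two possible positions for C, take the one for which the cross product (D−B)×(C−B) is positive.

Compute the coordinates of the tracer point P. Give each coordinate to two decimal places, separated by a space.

A=(0,0), D=(10.00,0)
B = A + 3.00·(cos183°, sin183°) = (-2.9959, -0.1570)
|BD| = 12.9968
circle(B,8.00) ∩ circle(D,10.00): a=5.1135, h=6.1524
  candidates: C₊=(2.0429,6.0568) cross=79.962; C₋=(2.1915,-6.2472) cross=-79.962
  mode + wants cross > 0 → take C=(2.0429,6.0568) (cross=79.962)
ex = (C−B)/|BC| = (0.6298,0.7767); ey = (-0.7767,0.6298)
P = B + -3.40·ex + -1.75·ey = (-3.7781,-3.9001)

-3.78 -3.90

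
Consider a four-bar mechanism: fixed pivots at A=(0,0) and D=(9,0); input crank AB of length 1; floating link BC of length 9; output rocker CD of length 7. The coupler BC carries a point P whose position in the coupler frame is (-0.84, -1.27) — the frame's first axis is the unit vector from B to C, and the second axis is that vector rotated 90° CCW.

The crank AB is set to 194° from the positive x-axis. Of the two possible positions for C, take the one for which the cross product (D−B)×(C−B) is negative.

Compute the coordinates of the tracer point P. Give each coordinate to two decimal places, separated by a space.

-2.44 -0.64

A=(0,0), D=(9.00,0)
B = A + 1.00·(cos194°, sin194°) = (-0.9703, -0.2419)
|BD| = 9.9732
circle(B,9.00) ∩ circle(D,7.00): a=6.5909, h=6.1286
  candidates: C₊=(5.4700,6.0448) cross=61.122; C₋=(5.7673,-6.2089) cross=-61.122
  mode - wants cross < 0 → take C=(5.7673,-6.2089) (cross=-61.122)
ex = (C−B)/|BC| = (0.7486,-0.6630); ey = (0.6630,0.7486)
P = B + -0.84·ex + -1.27·ey = (-2.4411,-0.6358)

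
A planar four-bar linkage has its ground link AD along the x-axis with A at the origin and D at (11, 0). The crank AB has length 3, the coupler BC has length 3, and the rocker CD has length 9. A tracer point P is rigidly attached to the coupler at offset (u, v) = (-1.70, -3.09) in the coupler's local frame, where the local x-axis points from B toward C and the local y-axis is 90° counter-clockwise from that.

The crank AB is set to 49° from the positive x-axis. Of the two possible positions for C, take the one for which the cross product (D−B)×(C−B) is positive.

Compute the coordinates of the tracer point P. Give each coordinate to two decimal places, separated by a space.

3.83 -0.73

A=(0,0), D=(11.00,0)
B = A + 3.00·(cos49°, sin49°) = (1.9682, 2.2641)
|BD| = 9.3113
circle(B,3.00) ∩ circle(D,9.00): a=0.7894, h=2.8943
  candidates: C₊=(3.4376,4.8796) cross=26.950; C₋=(2.0301,-0.7352) cross=-26.950
  mode + wants cross > 0 → take C=(3.4376,4.8796) (cross=26.950)
ex = (C−B)/|BC| = (0.4898,0.8718); ey = (-0.8718,0.4898)
P = B + -1.70·ex + -3.09·ey = (3.8294,-0.7315)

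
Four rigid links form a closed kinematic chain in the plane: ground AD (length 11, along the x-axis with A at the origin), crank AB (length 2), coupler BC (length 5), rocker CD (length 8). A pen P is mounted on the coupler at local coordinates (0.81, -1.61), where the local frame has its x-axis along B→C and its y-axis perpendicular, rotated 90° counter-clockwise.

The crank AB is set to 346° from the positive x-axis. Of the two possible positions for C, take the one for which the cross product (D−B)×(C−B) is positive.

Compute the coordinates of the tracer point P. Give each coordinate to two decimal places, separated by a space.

3.74 -0.44

A=(0,0), D=(11.00,0)
B = A + 2.00·(cos346°, sin346°) = (1.9406, -0.4838)
|BD| = 9.0723
circle(B,5.00) ∩ circle(D,8.00): a=2.3868, h=4.3936
  candidates: C₊=(4.0896,4.0308) cross=39.860; C₋=(4.5583,-4.7439) cross=-39.860
  mode + wants cross > 0 → take C=(4.0896,4.0308) (cross=39.860)
ex = (C−B)/|BC| = (0.4298,0.9029); ey = (-0.9029,0.4298)
P = B + 0.81·ex + -1.61·ey = (3.7424,-0.4445)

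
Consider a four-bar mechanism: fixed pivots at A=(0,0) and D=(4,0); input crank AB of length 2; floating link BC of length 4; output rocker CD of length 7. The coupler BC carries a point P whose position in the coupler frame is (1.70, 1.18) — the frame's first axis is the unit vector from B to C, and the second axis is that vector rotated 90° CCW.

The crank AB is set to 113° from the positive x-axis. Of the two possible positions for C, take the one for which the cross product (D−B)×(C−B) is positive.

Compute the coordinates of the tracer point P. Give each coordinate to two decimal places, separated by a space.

-1.60 3.74

A=(0,0), D=(4.00,0)
B = A + 2.00·(cos113°, sin113°) = (-0.7815, 1.8410)
|BD| = 5.1236
circle(B,4.00) ∩ circle(D,7.00): a=-0.6585, h=3.9454
  candidates: C₊=(0.0216,5.7596) cross=20.215; C₋=(-2.8137,-1.6043) cross=-20.215
  mode + wants cross > 0 → take C=(0.0216,5.7596) (cross=20.215)
ex = (C−B)/|BC| = (0.2008,0.9796); ey = (-0.9796,0.2008)
P = B + 1.70·ex + 1.18·ey = (-1.5961,3.7433)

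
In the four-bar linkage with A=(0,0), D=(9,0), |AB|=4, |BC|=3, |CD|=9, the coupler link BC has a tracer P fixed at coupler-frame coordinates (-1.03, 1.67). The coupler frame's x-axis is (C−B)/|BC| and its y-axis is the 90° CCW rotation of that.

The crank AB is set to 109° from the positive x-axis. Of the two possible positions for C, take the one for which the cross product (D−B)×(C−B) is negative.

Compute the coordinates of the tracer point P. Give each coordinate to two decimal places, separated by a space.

-0.29 5.46

A=(0,0), D=(9.00,0)
B = A + 4.00·(cos109°, sin109°) = (-1.3023, 3.7821)
|BD| = 10.9746
circle(B,3.00) ∩ circle(D,9.00): a=2.2070, h=2.0321
  candidates: C₊=(1.4698,4.9291) cross=22.301; C₋=(0.0692,1.1139) cross=-22.301
  mode - wants cross < 0 → take C=(0.0692,1.1139) (cross=-22.301)
ex = (C−B)/|BC| = (0.4572,-0.8894); ey = (0.8894,0.4572)
P = B + -1.03·ex + 1.67·ey = (-0.2879,5.4616)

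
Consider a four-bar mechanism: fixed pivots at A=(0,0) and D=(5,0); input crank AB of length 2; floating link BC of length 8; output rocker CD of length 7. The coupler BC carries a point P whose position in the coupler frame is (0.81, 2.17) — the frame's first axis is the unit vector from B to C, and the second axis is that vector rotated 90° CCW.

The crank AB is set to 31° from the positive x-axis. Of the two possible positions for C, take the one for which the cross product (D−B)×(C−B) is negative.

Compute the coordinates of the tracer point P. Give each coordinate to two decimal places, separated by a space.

4.00 0.68

A=(0,0), D=(5.00,0)
B = A + 2.00·(cos31°, sin31°) = (1.7143, 1.0301)
|BD| = 3.4433
circle(B,8.00) ∩ circle(D,7.00): a=3.8998, h=6.9851
  candidates: C₊=(7.5251,6.5287) cross=24.052; C₋=(3.3459,-6.8018) cross=-24.052
  mode - wants cross < 0 → take C=(3.3459,-6.8018) (cross=-24.052)
ex = (C−B)/|BC| = (0.2040,-0.9790); ey = (0.9790,0.2040)
P = B + 0.81·ex + 2.17·ey = (4.0039,0.6797)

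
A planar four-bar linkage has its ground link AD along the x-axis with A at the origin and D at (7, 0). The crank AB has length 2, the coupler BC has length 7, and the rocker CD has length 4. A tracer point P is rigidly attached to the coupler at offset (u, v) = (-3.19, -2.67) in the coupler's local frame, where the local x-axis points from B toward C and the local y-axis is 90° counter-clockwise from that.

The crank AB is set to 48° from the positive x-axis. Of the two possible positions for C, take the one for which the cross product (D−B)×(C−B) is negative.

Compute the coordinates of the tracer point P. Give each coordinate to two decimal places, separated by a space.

-2.76 2.18

A=(0,0), D=(7.00,0)
B = A + 2.00·(cos48°, sin48°) = (1.3383, 1.4863)
|BD| = 5.8536
circle(B,7.00) ∩ circle(D,4.00): a=5.7456, h=3.9985
  candidates: C₊=(7.9108,3.8949) cross=23.406; C₋=(5.8803,-3.8401) cross=-23.406
  mode - wants cross < 0 → take C=(5.8803,-3.8401) (cross=-23.406)
ex = (C−B)/|BC| = (0.6489,-0.7609); ey = (0.7609,0.6489)
P = B + -3.19·ex + -2.67·ey = (-2.7632,2.1811)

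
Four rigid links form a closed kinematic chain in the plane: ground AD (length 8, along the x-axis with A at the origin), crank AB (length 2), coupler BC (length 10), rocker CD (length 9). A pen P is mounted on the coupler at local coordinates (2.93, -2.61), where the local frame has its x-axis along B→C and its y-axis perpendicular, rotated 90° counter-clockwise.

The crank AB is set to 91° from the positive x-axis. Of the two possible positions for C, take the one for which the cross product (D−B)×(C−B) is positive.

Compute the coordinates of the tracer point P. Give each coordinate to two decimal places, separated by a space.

3.89 2.16

A=(0,0), D=(8.00,0)
B = A + 2.00·(cos91°, sin91°) = (-0.0349, 1.9997)
|BD| = 8.2800
circle(B,10.00) ∩ circle(D,9.00): a=5.2873, h=8.4879
  candidates: C₊=(7.1458,8.9594) cross=70.280; C₋=(3.0460,-7.5139) cross=-70.280
  mode + wants cross > 0 → take C=(7.1458,8.9594) (cross=70.280)
ex = (C−B)/|BC| = (0.7181,0.6960); ey = (-0.6960,0.7181)
P = B + 2.93·ex + -2.61·ey = (3.8855,2.1647)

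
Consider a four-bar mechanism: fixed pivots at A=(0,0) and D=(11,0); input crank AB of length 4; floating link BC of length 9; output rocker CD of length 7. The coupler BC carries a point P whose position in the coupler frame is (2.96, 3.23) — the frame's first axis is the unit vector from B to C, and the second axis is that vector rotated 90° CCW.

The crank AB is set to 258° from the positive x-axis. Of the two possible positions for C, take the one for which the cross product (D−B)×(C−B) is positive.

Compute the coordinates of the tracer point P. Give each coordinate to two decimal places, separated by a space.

-1.53 0.41

A=(0,0), D=(11.00,0)
B = A + 4.00·(cos258°, sin258°) = (-0.8316, -3.9126)
|BD| = 12.4618
circle(B,9.00) ∩ circle(D,7.00): a=7.5148, h=4.9525
  candidates: C₊=(4.7482,3.1489) cross=61.717; C₋=(7.8581,-6.2553) cross=-61.717
  mode + wants cross > 0 → take C=(4.7482,3.1489) (cross=61.717)
ex = (C−B)/|BC| = (0.6200,0.7846); ey = (-0.7846,0.6200)
P = B + 2.96·ex + 3.23·ey = (-1.5308,0.4124)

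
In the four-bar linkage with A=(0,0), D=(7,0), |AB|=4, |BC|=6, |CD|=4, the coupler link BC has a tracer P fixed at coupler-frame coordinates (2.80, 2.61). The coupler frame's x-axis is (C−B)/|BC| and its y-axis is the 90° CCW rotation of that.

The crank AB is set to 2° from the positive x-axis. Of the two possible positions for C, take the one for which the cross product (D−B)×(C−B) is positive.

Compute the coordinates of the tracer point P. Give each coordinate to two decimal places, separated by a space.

A=(0,0), D=(7.00,0)
B = A + 4.00·(cos2°, sin2°) = (3.9976, 0.1396)
|BD| = 3.0057
circle(B,6.00) ∩ circle(D,4.00): a=4.8299, h=3.5598
  candidates: C₊=(8.9876,3.4713) cross=10.700; C₋=(8.6569,-3.6407) cross=-10.700
  mode + wants cross > 0 → take C=(8.9876,3.4713) (cross=10.700)
ex = (C−B)/|BC| = (0.8317,0.5553); ey = (-0.5553,0.8317)
P = B + 2.80·ex + 2.61·ey = (4.8770,3.8650)

4.88 3.87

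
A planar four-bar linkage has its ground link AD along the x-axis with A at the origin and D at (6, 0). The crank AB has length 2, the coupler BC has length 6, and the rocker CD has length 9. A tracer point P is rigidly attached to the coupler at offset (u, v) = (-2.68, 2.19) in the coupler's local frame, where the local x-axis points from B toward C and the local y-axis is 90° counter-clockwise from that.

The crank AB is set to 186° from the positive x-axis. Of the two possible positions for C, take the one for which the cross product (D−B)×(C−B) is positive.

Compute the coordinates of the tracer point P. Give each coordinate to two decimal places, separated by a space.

-4.61 -2.48

A=(0,0), D=(6.00,0)
B = A + 2.00·(cos186°, sin186°) = (-1.9890, -0.2091)
|BD| = 7.9918
circle(B,6.00) ∩ circle(D,9.00): a=1.1805, h=5.8827
  candidates: C₊=(-0.9628,5.7025) cross=47.013; C₋=(-0.6551,-6.0589) cross=-47.013
  mode + wants cross > 0 → take C=(-0.9628,5.7025) (cross=47.013)
ex = (C−B)/|BC| = (0.1710,0.9853); ey = (-0.9853,0.1710)
P = B + -2.68·ex + 2.19·ey = (-4.6051,-2.4750)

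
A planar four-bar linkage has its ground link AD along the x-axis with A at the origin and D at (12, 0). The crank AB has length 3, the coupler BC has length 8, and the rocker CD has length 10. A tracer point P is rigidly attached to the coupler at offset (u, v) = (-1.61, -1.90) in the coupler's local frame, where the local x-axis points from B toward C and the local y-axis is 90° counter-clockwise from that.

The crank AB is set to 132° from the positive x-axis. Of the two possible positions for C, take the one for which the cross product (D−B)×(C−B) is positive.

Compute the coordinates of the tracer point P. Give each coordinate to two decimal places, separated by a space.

-2.27 -0.25

A=(0,0), D=(12.00,0)
B = A + 3.00·(cos132°, sin132°) = (-2.0074, 2.2294)
|BD| = 14.1837
circle(B,8.00) ∩ circle(D,10.00): a=5.8228, h=5.4859
  candidates: C₊=(4.6053,6.7319) cross=77.810; C₋=(2.8807,-4.1035) cross=-77.810
  mode + wants cross > 0 → take C=(4.6053,6.7319) (cross=77.810)
ex = (C−B)/|BC| = (0.8266,0.5628); ey = (-0.5628,0.8266)
P = B + -1.61·ex + -1.90·ey = (-2.2689,-0.2472)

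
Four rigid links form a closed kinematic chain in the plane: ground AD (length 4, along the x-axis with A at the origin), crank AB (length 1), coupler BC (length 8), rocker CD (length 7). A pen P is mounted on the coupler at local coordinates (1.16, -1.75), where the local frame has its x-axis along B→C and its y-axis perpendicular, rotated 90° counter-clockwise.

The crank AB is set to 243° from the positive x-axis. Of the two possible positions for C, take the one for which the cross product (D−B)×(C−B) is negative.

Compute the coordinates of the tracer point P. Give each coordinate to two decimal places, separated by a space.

A=(0,0), D=(4.00,0)
B = A + 1.00·(cos243°, sin243°) = (-0.4540, -0.8910)
|BD| = 4.5422
circle(B,8.00) ∩ circle(D,7.00): a=3.9223, h=6.9725
  candidates: C₊=(2.0244,6.7154) cross=31.671; C₋=(4.7598,-6.9586) cross=-31.671
  mode - wants cross < 0 → take C=(4.7598,-6.9586) (cross=-31.671)
ex = (C−B)/|BC| = (0.6517,-0.7585); ey = (0.7585,0.6517)
P = B + 1.16·ex + -1.75·ey = (-1.0253,-2.9113)

-1.03 -2.91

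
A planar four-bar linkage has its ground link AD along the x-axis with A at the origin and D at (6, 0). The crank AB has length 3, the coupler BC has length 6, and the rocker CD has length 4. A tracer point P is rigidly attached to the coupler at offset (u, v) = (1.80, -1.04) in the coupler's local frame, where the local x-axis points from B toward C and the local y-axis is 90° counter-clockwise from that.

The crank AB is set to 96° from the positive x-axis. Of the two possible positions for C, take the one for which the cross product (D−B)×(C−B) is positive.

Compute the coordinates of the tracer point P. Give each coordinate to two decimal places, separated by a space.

1.63 2.26

A=(0,0), D=(6.00,0)
B = A + 3.00·(cos96°, sin96°) = (-0.3136, 2.9836)
|BD| = 6.9831
circle(B,6.00) ∩ circle(D,4.00): a=4.9236, h=3.4291
  candidates: C₊=(5.6031,3.9803) cross=23.945; C₋=(2.6729,-2.2204) cross=-23.945
  mode + wants cross > 0 → take C=(5.6031,3.9803) (cross=23.945)
ex = (C−B)/|BC| = (0.9861,0.1661); ey = (-0.1661,0.9861)
P = B + 1.80·ex + -1.04·ey = (1.6342,2.2570)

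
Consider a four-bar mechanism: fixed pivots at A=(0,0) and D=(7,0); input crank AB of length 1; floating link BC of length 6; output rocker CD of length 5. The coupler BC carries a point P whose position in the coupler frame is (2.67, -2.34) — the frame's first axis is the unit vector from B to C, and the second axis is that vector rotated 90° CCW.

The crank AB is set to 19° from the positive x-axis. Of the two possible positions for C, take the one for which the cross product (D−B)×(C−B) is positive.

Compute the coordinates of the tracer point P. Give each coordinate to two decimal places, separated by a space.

A=(0,0), D=(7.00,0)
B = A + 1.00·(cos19°, sin19°) = (0.9455, 0.3256)
|BD| = 6.0632
circle(B,6.00) ∩ circle(D,5.00): a=3.9387, h=4.5262
  candidates: C₊=(5.1216,4.6337) cross=27.443; C₋=(4.6355,-4.4056) cross=-27.443
  mode + wants cross > 0 → take C=(5.1216,4.6337) (cross=27.443)
ex = (C−B)/|BC| = (0.6960,0.7180); ey = (-0.7180,0.6960)
P = B + 2.67·ex + -2.34·ey = (4.4841,0.6140)

4.48 0.61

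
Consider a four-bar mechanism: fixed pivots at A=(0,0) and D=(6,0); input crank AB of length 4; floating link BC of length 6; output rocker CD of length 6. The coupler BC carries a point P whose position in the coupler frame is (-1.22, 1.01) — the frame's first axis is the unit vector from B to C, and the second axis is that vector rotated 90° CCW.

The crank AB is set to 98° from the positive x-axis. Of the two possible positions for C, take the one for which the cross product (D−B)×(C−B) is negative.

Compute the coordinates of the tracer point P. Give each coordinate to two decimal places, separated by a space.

0.26 5.32

A=(0,0), D=(6.00,0)
B = A + 4.00·(cos98°, sin98°) = (-0.5567, 3.9611)
|BD| = 7.6603
circle(B,6.00) ∩ circle(D,6.00): a=3.8302, h=4.6184
  candidates: C₊=(5.1098,5.9336) cross=35.379; C₋=(0.3335,-1.9725) cross=-35.379
  mode - wants cross < 0 → take C=(0.3335,-1.9725) (cross=-35.379)
ex = (C−B)/|BC| = (0.1484,-0.9889); ey = (0.9889,0.1484)
P = B + -1.22·ex + 1.01·ey = (0.2611,5.3174)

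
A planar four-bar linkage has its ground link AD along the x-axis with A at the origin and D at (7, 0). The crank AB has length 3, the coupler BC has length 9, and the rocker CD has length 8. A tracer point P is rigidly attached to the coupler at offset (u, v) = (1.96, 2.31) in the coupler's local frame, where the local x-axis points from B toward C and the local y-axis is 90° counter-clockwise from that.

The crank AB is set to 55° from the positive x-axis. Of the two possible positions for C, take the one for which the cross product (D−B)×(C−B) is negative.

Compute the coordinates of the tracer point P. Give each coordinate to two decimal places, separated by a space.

A=(0,0), D=(7.00,0)
B = A + 3.00·(cos55°, sin55°) = (1.7207, 2.4575)
|BD| = 5.8232
circle(B,9.00) ∩ circle(D,8.00): a=4.3713, h=7.8671
  candidates: C₊=(9.0037,7.7450) cross=45.812; C₋=(2.3637,-6.5195) cross=-45.812
  mode - wants cross < 0 → take C=(2.3637,-6.5195) (cross=-45.812)
ex = (C−B)/|BC| = (0.0714,-0.9974); ey = (0.9974,0.0714)
P = B + 1.96·ex + 2.31·ey = (4.1648,0.6675)

4.16 0.67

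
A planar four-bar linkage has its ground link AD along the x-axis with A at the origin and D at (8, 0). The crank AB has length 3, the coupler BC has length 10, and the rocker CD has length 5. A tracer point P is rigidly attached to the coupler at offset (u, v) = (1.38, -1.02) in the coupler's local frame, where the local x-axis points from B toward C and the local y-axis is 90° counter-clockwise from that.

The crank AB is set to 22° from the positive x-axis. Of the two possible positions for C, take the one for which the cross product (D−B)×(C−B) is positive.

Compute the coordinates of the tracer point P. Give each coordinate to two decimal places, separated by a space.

A=(0,0), D=(8.00,0)
B = A + 3.00·(cos22°, sin22°) = (2.7816, 1.1238)
|BD| = 5.3381
circle(B,10.00) ∩ circle(D,5.00): a=9.6940, h=2.4547
  candidates: C₊=(12.7751,1.4827) cross=13.104; C₋=(11.7415,-3.3168) cross=-13.104
  mode + wants cross > 0 → take C=(12.7751,1.4827) (cross=13.104)
ex = (C−B)/|BC| = (0.9994,0.0359); ey = (-0.0359,0.9994)
P = B + 1.38·ex + -1.02·ey = (4.1973,0.1540)

4.20 0.15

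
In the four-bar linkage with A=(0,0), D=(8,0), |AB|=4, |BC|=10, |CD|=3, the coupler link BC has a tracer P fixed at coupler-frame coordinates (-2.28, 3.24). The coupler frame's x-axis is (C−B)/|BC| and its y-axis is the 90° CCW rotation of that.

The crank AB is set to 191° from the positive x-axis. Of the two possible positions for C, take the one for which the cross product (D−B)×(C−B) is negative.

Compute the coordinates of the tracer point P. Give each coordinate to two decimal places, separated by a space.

-5.71 2.77

A=(0,0), D=(8.00,0)
B = A + 4.00·(cos191°, sin191°) = (-3.9265, -0.7632)
|BD| = 11.9509
circle(B,10.00) ∩ circle(D,3.00): a=9.7827, h=2.0734
  candidates: C₊=(5.7038,1.9307) cross=24.779; C₋=(5.9686,-2.2076) cross=-24.779
  mode - wants cross < 0 → take C=(5.9686,-2.2076) (cross=-24.779)
ex = (C−B)/|BC| = (0.9895,-0.1444); ey = (0.1444,0.9895)
P = B + -2.28·ex + 3.24·ey = (-5.7146,2.7721)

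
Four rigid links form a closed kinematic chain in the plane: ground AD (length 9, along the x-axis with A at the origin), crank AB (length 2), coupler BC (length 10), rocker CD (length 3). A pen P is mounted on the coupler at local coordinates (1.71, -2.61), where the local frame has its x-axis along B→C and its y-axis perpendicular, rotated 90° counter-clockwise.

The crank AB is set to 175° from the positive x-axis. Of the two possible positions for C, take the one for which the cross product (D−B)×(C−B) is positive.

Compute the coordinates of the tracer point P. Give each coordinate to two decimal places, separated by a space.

A=(0,0), D=(9.00,0)
B = A + 2.00·(cos175°, sin175°) = (-1.9924, 0.1743)
|BD| = 10.9938
circle(B,10.00) ∩ circle(D,3.00): a=9.6356, h=2.6749
  candidates: C₊=(7.6844,2.6961) cross=29.408; C₋=(7.5996,-2.6531) cross=-29.408
  mode + wants cross > 0 → take C=(7.6844,2.6961) (cross=29.408)
ex = (C−B)/|BC| = (0.9677,0.2522); ey = (-0.2522,0.9677)
P = B + 1.71·ex + -2.61·ey = (0.3205,-1.9201)

0.32 -1.92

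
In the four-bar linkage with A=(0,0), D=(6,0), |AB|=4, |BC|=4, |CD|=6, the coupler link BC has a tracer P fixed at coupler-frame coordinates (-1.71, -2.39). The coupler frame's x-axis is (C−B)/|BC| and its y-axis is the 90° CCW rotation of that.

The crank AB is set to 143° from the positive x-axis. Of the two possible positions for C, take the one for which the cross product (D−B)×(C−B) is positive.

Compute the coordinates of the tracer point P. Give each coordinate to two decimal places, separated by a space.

A=(0,0), D=(6.00,0)
B = A + 4.00·(cos143°, sin143°) = (-3.1945, 2.4073)
|BD| = 9.5044
circle(B,4.00) ∩ circle(D,6.00): a=3.7001, h=1.5197
  candidates: C₊=(0.7698,2.9402) cross=14.444; C₋=(-0.0000,-0.0000) cross=-14.444
  mode + wants cross > 0 → take C=(0.7698,2.9402) (cross=14.444)
ex = (C−B)/|BC| = (0.9911,0.1332); ey = (-0.1332,0.9911)
P = B + -1.71·ex + -2.39·ey = (-4.5708,-0.1893)

-4.57 -0.19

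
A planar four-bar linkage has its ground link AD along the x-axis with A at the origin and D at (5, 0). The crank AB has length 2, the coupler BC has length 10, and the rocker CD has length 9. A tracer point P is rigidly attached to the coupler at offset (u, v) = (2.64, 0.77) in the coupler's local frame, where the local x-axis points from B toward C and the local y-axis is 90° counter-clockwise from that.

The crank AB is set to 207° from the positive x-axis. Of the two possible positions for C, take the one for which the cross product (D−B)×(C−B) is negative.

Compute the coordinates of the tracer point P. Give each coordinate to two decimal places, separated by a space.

0.40 -2.58

A=(0,0), D=(5.00,0)
B = A + 2.00·(cos207°, sin207°) = (-1.7820, -0.9080)
|BD| = 6.8425
circle(B,10.00) ∩ circle(D,9.00): a=4.8096, h=8.7674
  candidates: C₊=(1.8217,8.4201) cross=59.991; C₋=(4.1485,-8.9596) cross=-59.991
  mode - wants cross < 0 → take C=(4.1485,-8.9596) (cross=-59.991)
ex = (C−B)/|BC| = (0.5931,-0.8052); ey = (0.8052,0.5931)
P = B + 2.64·ex + 0.77·ey = (0.4036,-2.5770)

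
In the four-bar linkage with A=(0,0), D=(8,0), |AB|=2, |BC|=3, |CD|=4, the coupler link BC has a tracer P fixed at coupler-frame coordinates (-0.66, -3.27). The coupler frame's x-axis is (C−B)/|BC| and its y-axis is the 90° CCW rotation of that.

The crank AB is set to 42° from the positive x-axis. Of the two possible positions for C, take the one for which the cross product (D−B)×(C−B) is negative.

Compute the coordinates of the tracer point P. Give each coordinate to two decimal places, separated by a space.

A=(0,0), D=(8.00,0)
B = A + 2.00·(cos42°, sin42°) = (1.4863, 1.3383)
|BD| = 6.6498
circle(B,3.00) ∩ circle(D,4.00): a=2.7985, h=1.0808
  candidates: C₊=(4.4451,1.8337) cross=7.187; C₋=(4.0101,-0.2836) cross=-7.187
  mode - wants cross < 0 → take C=(4.0101,-0.2836) (cross=-7.187)
ex = (C−B)/|BC| = (0.8413,-0.5406); ey = (0.5406,0.8413)
P = B + -0.66·ex + -3.27·ey = (-0.8368,-1.0558)

-0.84 -1.06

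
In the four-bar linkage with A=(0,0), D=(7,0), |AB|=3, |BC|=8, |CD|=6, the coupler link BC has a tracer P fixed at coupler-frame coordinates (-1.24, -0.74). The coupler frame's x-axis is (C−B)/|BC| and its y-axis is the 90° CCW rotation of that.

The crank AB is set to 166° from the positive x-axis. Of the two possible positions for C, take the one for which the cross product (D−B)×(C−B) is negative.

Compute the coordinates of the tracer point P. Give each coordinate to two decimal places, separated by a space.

-4.33 0.99

A=(0,0), D=(7.00,0)
B = A + 3.00·(cos166°, sin166°) = (-2.9109, 0.7258)
|BD| = 9.9374
circle(B,8.00) ∩ circle(D,6.00): a=6.3775, h=4.8298
  candidates: C₊=(3.8023,5.0769) cross=47.996; C₋=(3.0969,-4.5569) cross=-47.996
  mode - wants cross < 0 → take C=(3.0969,-4.5569) (cross=-47.996)
ex = (C−B)/|BC| = (0.7510,-0.6603); ey = (0.6603,0.7510)
P = B + -1.24·ex + -0.74·ey = (-4.3307,0.9889)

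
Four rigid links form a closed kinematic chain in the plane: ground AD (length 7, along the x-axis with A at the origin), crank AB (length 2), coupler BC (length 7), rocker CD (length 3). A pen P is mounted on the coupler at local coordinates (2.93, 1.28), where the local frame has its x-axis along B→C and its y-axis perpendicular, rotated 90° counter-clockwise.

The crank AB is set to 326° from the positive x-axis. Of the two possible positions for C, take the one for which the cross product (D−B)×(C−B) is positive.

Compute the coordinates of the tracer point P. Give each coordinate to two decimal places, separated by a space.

3.28 1.64

A=(0,0), D=(7.00,0)
B = A + 2.00·(cos326°, sin326°) = (1.6581, -1.1184)
|BD| = 5.4577
circle(B,7.00) ∩ circle(D,3.00): a=6.3934, h=2.8504
  candidates: C₊=(7.3317,2.9816) cross=15.557; C₋=(8.4999,-2.5981) cross=-15.557
  mode + wants cross > 0 → take C=(7.3317,2.9816) (cross=15.557)
ex = (C−B)/|BC| = (0.8105,0.5857); ey = (-0.5857,0.8105)
P = B + 2.93·ex + 1.28·ey = (3.2832,1.6352)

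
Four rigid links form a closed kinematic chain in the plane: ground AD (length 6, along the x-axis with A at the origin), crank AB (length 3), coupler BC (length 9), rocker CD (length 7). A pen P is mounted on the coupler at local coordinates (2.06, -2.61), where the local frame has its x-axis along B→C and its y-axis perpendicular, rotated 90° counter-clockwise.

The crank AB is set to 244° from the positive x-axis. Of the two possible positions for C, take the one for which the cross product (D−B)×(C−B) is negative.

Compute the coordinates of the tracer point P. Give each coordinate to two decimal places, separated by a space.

A=(0,0), D=(6.00,0)
B = A + 3.00·(cos244°, sin244°) = (-1.3151, -2.6964)
|BD| = 7.7962
circle(B,9.00) ∩ circle(D,7.00): a=5.9504, h=6.7522
  candidates: C₊=(1.9328,5.6971) cross=52.642; C₋=(6.6034,-6.9739) cross=-52.642
  mode - wants cross < 0 → take C=(6.6034,-6.9739) (cross=-52.642)
ex = (C−B)/|BC| = (0.8798,-0.4753); ey = (0.4753,0.8798)
P = B + 2.06·ex + -2.61·ey = (-0.7432,-5.9718)

-0.74 -5.97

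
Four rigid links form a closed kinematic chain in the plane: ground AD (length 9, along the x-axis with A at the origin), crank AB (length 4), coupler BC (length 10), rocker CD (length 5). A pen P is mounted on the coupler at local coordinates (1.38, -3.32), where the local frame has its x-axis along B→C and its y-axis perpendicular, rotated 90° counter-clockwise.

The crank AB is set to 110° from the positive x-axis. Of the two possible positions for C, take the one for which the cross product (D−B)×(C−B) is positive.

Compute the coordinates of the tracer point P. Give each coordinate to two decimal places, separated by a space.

0.41 0.63

A=(0,0), D=(9.00,0)
B = A + 4.00·(cos110°, sin110°) = (-1.3681, 3.7588)
|BD| = 11.0284
circle(B,10.00) ∩ circle(D,5.00): a=8.9145, h=4.5312
  candidates: C₊=(8.5570,4.9803) cross=49.972; C₋=(5.4683,-3.5394) cross=-49.972
  mode + wants cross > 0 → take C=(8.5570,4.9803) (cross=49.972)
ex = (C−B)/|BC| = (0.9925,0.1222); ey = (-0.1222,0.9925)
P = B + 1.38·ex + -3.32·ey = (0.4071,0.6322)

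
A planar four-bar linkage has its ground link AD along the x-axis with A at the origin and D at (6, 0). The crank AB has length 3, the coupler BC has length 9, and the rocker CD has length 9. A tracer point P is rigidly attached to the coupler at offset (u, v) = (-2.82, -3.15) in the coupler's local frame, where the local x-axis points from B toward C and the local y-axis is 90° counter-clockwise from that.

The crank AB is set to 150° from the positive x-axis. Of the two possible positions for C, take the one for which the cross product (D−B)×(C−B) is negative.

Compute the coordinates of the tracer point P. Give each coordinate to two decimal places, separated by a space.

-6.50 3.13

A=(0,0), D=(6.00,0)
B = A + 3.00·(cos150°, sin150°) = (-2.5981, 1.5000)
|BD| = 8.7279
circle(B,9.00) ∩ circle(D,9.00): a=4.3640, h=7.8712
  candidates: C₊=(3.0537,8.5041) cross=68.699; C₋=(0.3482,-7.0041) cross=-68.699
  mode - wants cross < 0 → take C=(0.3482,-7.0041) (cross=-68.699)
ex = (C−B)/|BC| = (0.3274,-0.9449); ey = (0.9449,0.3274)
P = B + -2.82·ex + -3.15·ey = (-6.4977,3.1334)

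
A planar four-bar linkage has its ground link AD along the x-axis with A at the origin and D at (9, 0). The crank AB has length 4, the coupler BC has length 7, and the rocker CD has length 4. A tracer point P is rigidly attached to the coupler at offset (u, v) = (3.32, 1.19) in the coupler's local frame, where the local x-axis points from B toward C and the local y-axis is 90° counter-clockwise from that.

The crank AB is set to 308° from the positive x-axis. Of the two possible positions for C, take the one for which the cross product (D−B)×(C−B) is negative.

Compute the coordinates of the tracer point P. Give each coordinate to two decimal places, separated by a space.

5.90 -2.36

A=(0,0), D=(9.00,0)
B = A + 4.00·(cos308°, sin308°) = (2.4626, -3.1520)
|BD| = 7.2576
circle(B,7.00) ∩ circle(D,4.00): a=5.9023, h=3.7634
  candidates: C₊=(6.1447,2.8013) cross=27.313; C₋=(9.4137,-3.9786) cross=-27.313
  mode - wants cross < 0 → take C=(9.4137,-3.9786) (cross=-27.313)
ex = (C−B)/|BC| = (0.9930,-0.1181); ey = (0.1181,0.9930)
P = B + 3.32·ex + 1.19·ey = (5.8999,-2.3624)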